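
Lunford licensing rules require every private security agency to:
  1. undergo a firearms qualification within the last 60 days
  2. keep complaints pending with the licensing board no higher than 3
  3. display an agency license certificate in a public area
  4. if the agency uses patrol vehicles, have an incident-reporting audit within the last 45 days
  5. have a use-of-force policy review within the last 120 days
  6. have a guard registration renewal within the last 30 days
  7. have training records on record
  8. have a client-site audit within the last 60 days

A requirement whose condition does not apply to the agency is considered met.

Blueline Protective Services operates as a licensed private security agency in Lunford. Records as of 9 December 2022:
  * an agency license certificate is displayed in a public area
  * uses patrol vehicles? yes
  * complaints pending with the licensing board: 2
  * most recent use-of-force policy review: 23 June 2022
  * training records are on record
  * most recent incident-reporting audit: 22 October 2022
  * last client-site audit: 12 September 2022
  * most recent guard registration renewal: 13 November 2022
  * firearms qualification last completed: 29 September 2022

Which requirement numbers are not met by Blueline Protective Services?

1, 4, 5, 8

1. firearms qualification 71 days ago vs limit 60 → not met
2. complaints pending with the licensing board 2 ≤ 3 → met
3. agency license certificate present → met
4. condition 'uses patrol vehicles' holds; incident-reporting audit 48 days ago vs limit 45 → not met
5. use-of-force policy review 169 days ago vs limit 120 → not met
6. guard registration renewal 26 days ago vs limit 30 → met
7. training records present → met
8. client-site audit 88 days ago vs limit 60 → not met
Not met: 1, 4, 5, 8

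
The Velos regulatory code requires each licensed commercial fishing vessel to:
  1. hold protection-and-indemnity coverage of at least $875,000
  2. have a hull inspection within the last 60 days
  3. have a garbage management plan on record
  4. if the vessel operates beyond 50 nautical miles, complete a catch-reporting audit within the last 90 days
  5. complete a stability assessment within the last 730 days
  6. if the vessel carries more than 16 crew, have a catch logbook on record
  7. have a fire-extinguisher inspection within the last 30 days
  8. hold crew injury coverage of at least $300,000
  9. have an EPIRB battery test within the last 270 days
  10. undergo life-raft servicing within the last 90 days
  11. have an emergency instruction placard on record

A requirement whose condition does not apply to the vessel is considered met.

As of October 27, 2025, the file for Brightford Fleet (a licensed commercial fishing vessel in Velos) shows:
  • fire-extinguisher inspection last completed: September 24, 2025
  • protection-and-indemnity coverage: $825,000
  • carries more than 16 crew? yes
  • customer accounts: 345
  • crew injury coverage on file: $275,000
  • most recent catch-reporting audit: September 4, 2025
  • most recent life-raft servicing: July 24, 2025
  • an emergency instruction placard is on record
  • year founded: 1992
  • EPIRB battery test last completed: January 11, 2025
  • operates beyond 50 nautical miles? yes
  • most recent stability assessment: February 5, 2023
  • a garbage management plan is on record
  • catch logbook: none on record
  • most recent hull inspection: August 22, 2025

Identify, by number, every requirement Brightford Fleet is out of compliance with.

1, 2, 5, 6, 7, 8, 9, 10

1. protection-and-indemnity coverage $825,000 < $875,000 → not met
2. hull inspection 66 days ago vs limit 60 → not met
3. garbage management plan present → met
4. condition 'operates beyond 50 nautical miles' holds; catch-reporting audit 53 days ago vs limit 90 → met
5. stability assessment 995 days ago vs limit 730 → not met
6. condition 'carries more than 16 crew' holds; catch logbook absent → not met
7. fire-extinguisher inspection 33 days ago vs limit 30 → not met
8. crew injury coverage $275,000 < $300,000 → not met
9. EPIRB battery test 289 days ago vs limit 270 → not met
10. life-raft servicing 95 days ago vs limit 90 → not met
11. emergency instruction placard present → met
Not met: 1, 2, 5, 6, 7, 8, 9, 10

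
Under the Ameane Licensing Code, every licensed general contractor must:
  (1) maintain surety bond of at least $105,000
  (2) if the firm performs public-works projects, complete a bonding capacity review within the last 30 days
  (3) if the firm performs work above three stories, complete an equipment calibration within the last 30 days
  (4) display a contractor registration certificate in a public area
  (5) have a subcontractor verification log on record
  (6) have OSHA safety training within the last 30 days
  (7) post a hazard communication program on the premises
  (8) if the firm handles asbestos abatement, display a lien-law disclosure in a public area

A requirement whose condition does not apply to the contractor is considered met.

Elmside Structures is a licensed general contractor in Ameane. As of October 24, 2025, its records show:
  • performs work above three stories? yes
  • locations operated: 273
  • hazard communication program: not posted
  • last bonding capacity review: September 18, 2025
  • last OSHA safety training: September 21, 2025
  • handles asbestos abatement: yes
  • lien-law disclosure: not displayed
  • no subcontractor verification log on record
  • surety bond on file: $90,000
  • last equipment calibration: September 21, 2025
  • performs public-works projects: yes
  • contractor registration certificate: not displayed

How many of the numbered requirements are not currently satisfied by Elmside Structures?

1. surety bond $90,000 < $105,000 → not met
2. condition 'performs public-works projects' holds; bonding capacity review 36 days ago vs limit 30 → not met
3. condition 'performs work above three stories' holds; equipment calibration 33 days ago vs limit 30 → not met
4. contractor registration certificate absent → not met
5. subcontractor verification log absent → not met
6. OSHA safety training 33 days ago vs limit 30 → not met
7. hazard communication program absent → not met
8. condition 'handles asbestos abatement' holds; lien-law disclosure absent → not met
Not met: 8 of 8

8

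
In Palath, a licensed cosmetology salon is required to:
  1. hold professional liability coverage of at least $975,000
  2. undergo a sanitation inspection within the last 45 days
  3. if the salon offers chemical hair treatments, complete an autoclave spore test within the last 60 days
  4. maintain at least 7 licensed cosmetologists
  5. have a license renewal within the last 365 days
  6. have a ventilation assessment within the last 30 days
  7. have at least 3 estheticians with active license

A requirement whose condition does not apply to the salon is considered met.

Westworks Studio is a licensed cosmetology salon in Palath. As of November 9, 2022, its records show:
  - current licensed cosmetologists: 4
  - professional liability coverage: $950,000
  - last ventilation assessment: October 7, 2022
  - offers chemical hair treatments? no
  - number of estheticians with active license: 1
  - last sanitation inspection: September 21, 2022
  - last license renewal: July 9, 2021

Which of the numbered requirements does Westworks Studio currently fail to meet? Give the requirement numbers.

1. professional liability coverage $950,000 < $975,000 → not met
2. sanitation inspection 49 days ago vs limit 45 → not met
3. condition 'offers chemical hair treatments' does not hold → requirement n/a → met
4. licensed cosmetologists 4 < 7 → not met
5. license renewal 488 days ago vs limit 365 → not met
6. ventilation assessment 33 days ago vs limit 30 → not met
7. estheticians with active license 1 < 3 → not met
Not met: 1, 2, 4, 5, 6, 7

1, 2, 4, 5, 6, 7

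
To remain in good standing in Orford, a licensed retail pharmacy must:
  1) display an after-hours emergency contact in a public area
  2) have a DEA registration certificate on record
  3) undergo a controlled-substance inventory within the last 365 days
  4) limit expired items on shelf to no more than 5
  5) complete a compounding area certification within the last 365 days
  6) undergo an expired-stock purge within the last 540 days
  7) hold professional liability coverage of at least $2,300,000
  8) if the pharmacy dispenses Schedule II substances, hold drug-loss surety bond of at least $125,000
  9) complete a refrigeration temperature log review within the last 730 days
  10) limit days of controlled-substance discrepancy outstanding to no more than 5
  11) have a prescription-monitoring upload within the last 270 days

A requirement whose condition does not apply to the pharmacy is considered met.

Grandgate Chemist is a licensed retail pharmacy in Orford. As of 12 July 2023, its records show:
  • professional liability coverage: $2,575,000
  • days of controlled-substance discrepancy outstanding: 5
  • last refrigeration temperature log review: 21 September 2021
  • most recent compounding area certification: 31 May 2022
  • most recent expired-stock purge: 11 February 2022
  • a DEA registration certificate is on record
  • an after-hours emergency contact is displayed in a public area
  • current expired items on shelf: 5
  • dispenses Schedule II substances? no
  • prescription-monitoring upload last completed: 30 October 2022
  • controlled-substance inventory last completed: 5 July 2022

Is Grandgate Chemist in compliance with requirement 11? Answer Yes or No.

11. prescription-monitoring upload 255 days ago vs limit 270 → met

Yes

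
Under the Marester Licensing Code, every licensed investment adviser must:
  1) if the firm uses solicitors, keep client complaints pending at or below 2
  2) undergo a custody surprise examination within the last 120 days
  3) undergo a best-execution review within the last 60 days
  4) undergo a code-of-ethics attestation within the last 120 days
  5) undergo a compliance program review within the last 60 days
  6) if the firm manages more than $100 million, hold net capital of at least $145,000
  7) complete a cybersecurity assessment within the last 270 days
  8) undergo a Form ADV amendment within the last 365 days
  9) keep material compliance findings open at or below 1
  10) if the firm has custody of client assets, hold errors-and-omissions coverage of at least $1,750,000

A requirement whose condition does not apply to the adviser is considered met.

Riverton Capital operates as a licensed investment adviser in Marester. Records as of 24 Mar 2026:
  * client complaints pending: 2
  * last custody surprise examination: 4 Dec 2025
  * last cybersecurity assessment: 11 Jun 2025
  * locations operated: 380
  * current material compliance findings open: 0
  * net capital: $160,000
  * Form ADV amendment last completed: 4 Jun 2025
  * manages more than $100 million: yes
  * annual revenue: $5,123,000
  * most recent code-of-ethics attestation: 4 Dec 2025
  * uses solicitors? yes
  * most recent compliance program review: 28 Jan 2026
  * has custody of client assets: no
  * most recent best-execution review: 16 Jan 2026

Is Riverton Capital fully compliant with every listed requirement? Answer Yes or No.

No

1. condition 'uses solicitors' holds; client complaints pending 2 ≤ 2 → met
2. custody surprise examination 110 days ago vs limit 120 → met
3. best-execution review 67 days ago vs limit 60 → not met
4. code-of-ethics attestation 110 days ago vs limit 120 → met
5. compliance program review 55 days ago vs limit 60 → met
6. condition 'manages more than $100 million' holds; net capital $160,000 ≥ $145,000 → met
7. cybersecurity assessment 286 days ago vs limit 270 → not met
8. Form ADV amendment 293 days ago vs limit 365 → met
9. material compliance findings open 0 ≤ 1 → met
10. condition 'has custody of client assets' does not hold → requirement n/a → met
Not met: 3, 7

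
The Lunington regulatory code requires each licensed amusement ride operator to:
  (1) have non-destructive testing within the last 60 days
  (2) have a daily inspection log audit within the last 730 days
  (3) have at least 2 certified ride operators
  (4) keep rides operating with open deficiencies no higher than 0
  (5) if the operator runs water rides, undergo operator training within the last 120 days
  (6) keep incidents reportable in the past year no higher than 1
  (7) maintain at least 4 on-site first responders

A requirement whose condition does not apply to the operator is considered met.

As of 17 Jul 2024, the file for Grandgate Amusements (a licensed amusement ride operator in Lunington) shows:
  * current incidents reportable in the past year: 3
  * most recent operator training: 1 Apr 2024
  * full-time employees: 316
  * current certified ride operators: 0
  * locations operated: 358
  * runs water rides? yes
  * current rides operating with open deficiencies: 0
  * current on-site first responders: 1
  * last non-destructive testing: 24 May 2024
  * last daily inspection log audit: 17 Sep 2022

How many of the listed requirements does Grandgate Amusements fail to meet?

3

1. non-destructive testing 54 days ago vs limit 60 → met
2. daily inspection log audit 669 days ago vs limit 730 → met
3. certified ride operators 0 < 2 → not met
4. rides operating with open deficiencies 0 ≤ 0 → met
5. condition 'runs water rides' holds; operator training 107 days ago vs limit 120 → met
6. incidents reportable in the past year 3 > 1 → not met
7. on-site first responders 1 < 4 → not met
Not met: 3 of 7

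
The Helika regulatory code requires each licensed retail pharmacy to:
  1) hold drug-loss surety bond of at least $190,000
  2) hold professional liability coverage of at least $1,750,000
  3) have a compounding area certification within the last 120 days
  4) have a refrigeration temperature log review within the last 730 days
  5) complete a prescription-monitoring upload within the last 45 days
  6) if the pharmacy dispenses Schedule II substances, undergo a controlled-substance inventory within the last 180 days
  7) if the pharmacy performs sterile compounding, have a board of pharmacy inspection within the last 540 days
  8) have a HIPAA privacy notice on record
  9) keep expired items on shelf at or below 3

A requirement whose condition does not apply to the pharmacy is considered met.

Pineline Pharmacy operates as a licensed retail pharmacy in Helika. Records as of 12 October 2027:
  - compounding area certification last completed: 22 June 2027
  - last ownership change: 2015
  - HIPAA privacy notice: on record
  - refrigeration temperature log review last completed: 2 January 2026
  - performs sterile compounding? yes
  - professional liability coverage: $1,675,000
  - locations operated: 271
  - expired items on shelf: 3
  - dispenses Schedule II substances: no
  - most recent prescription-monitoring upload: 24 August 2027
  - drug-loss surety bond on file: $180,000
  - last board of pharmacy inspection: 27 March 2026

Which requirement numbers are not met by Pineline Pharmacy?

1, 2, 5, 7

1. drug-loss surety bond $180,000 < $190,000 → not met
2. professional liability coverage $1,675,000 < $1,750,000 → not met
3. compounding area certification 112 days ago vs limit 120 → met
4. refrigeration temperature log review 648 days ago vs limit 730 → met
5. prescription-monitoring upload 49 days ago vs limit 45 → not met
6. condition 'dispenses Schedule II substances' does not hold → requirement n/a → met
7. condition 'performs sterile compounding' holds; board of pharmacy inspection 564 days ago vs limit 540 → not met
8. HIPAA privacy notice present → met
9. expired items on shelf 3 ≤ 3 → met
Not met: 1, 2, 5, 7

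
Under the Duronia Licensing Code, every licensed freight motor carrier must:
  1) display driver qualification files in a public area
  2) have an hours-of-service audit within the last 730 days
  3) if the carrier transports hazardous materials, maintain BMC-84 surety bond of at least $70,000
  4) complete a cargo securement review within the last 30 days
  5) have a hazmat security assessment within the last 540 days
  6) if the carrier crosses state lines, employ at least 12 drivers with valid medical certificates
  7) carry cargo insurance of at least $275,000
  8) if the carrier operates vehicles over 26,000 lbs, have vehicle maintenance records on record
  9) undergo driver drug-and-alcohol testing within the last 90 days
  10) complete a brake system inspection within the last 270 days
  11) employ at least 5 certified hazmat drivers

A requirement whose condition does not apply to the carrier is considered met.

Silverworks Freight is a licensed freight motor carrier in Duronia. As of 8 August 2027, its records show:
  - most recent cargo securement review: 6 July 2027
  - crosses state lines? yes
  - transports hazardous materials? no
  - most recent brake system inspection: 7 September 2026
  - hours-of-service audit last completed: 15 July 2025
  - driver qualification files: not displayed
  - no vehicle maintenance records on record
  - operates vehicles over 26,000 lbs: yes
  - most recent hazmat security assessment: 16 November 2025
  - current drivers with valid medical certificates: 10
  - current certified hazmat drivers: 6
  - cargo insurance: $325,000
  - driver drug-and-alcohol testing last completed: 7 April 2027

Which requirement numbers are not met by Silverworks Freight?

1. driver qualification files absent → not met
2. hours-of-service audit 754 days ago vs limit 730 → not met
3. condition 'transports hazardous materials' does not hold → requirement n/a → met
4. cargo securement review 33 days ago vs limit 30 → not met
5. hazmat security assessment 630 days ago vs limit 540 → not met
6. condition 'crosses state lines' holds; drivers with valid medical certificates 10 < 12 → not met
7. cargo insurance $325,000 ≥ $275,000 → met
8. condition 'operates vehicles over 26,000 lbs' holds; vehicle maintenance records absent → not met
9. driver drug-and-alcohol testing 123 days ago vs limit 90 → not met
10. brake system inspection 335 days ago vs limit 270 → not met
11. certified hazmat drivers 6 ≥ 5 → met
Not met: 1, 2, 4, 5, 6, 8, 9, 10

1, 2, 4, 5, 6, 8, 9, 10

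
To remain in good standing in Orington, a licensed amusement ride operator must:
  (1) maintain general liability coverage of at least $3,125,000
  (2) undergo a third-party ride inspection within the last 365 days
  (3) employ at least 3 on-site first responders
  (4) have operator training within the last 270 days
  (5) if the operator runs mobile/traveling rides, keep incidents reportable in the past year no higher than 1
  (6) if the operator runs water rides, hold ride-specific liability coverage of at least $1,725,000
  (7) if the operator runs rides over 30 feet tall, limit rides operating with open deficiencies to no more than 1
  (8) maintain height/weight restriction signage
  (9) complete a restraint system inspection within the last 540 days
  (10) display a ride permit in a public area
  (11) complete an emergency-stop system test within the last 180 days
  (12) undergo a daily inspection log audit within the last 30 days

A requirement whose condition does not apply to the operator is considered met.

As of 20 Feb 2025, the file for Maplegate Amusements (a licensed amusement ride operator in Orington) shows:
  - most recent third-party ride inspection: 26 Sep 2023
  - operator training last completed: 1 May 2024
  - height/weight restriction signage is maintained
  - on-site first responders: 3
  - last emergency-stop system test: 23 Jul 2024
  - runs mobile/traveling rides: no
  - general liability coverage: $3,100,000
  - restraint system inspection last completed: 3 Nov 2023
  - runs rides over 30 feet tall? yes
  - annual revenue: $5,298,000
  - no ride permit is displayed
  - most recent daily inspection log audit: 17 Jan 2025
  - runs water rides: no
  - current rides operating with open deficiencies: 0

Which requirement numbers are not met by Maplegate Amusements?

1, 2, 4, 10, 11, 12

1. general liability coverage $3,100,000 < $3,125,000 → not met
2. third-party ride inspection 513 days ago vs limit 365 → not met
3. on-site first responders 3 ≥ 3 → met
4. operator training 295 days ago vs limit 270 → not met
5. condition 'runs mobile/traveling rides' does not hold → requirement n/a → met
6. condition 'runs water rides' does not hold → requirement n/a → met
7. condition 'runs rides over 30 feet tall' holds; rides operating with open deficiencies 0 ≤ 1 → met
8. height/weight restriction signage present → met
9. restraint system inspection 475 days ago vs limit 540 → met
10. ride permit absent → not met
11. emergency-stop system test 212 days ago vs limit 180 → not met
12. daily inspection log audit 34 days ago vs limit 30 → not met
Not met: 1, 2, 4, 10, 11, 12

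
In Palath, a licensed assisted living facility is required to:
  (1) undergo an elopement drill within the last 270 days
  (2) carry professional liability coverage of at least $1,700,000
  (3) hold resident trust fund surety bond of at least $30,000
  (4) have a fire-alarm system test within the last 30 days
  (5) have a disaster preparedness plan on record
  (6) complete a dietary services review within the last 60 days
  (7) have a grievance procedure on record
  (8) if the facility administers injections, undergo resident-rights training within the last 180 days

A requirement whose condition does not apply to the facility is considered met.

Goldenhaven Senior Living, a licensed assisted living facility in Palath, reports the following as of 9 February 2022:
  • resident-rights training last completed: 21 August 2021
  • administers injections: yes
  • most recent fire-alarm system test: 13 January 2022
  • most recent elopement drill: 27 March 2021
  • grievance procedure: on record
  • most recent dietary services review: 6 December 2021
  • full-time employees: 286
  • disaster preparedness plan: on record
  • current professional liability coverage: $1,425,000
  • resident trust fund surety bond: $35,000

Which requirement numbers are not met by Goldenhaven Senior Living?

1, 2, 6

1. elopement drill 319 days ago vs limit 270 → not met
2. professional liability coverage $1,425,000 < $1,700,000 → not met
3. resident trust fund surety bond $35,000 ≥ $30,000 → met
4. fire-alarm system test 27 days ago vs limit 30 → met
5. disaster preparedness plan present → met
6. dietary services review 65 days ago vs limit 60 → not met
7. grievance procedure present → met
8. condition 'administers injections' holds; resident-rights training 172 days ago vs limit 180 → met
Not met: 1, 2, 6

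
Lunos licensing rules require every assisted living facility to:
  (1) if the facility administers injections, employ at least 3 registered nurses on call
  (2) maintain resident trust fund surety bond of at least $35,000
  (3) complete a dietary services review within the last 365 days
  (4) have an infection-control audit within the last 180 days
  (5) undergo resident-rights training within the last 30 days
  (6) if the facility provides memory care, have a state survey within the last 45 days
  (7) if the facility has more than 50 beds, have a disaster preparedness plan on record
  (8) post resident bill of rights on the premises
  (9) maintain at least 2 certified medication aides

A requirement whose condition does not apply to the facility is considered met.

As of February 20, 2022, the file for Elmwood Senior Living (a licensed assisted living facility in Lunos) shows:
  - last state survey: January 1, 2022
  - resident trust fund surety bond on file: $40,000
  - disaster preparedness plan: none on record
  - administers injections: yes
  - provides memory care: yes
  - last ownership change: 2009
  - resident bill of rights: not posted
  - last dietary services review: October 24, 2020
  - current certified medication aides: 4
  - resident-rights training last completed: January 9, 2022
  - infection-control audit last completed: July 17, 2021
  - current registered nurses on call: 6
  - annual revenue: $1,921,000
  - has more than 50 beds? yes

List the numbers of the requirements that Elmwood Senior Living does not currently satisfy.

1. condition 'administers injections' holds; registered nurses on call 6 ≥ 3 → met
2. resident trust fund surety bond $40,000 ≥ $35,000 → met
3. dietary services review 484 days ago vs limit 365 → not met
4. infection-control audit 218 days ago vs limit 180 → not met
5. resident-rights training 42 days ago vs limit 30 → not met
6. condition 'provides memory care' holds; state survey 50 days ago vs limit 45 → not met
7. condition 'has more than 50 beds' holds; disaster preparedness plan absent → not met
8. resident bill of rights absent → not met
9. certified medication aides 4 ≥ 2 → met
Not met: 3, 4, 5, 6, 7, 8

3, 4, 5, 6, 7, 8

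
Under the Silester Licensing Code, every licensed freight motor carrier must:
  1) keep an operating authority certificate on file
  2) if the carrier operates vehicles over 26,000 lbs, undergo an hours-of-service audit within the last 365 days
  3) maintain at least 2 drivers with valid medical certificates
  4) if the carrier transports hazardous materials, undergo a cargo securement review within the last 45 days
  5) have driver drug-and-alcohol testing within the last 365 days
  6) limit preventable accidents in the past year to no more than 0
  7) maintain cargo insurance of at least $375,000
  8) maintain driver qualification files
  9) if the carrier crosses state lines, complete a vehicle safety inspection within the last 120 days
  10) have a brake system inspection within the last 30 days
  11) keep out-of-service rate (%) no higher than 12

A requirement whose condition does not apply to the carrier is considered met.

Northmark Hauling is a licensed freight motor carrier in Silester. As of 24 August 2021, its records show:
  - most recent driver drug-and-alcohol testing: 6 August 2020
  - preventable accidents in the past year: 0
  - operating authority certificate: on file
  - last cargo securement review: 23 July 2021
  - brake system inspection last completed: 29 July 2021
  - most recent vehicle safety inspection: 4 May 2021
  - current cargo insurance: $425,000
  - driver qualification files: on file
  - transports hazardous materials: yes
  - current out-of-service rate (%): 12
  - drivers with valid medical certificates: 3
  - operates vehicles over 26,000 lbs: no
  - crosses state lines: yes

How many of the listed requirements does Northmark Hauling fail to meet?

1. operating authority certificate present → met
2. condition 'operates vehicles over 26,000 lbs' does not hold → requirement n/a → met
3. drivers with valid medical certificates 3 ≥ 2 → met
4. condition 'transports hazardous materials' holds; cargo securement review 32 days ago vs limit 45 → met
5. driver drug-and-alcohol testing 383 days ago vs limit 365 → not met
6. preventable accidents in the past year 0 ≤ 0 → met
7. cargo insurance $425,000 ≥ $375,000 → met
8. driver qualification files present → met
9. condition 'crosses state lines' holds; vehicle safety inspection 112 days ago vs limit 120 → met
10. brake system inspection 26 days ago vs limit 30 → met
11. out-of-service rate (%) 12 ≤ 12 → met
Not met: 1 of 11

1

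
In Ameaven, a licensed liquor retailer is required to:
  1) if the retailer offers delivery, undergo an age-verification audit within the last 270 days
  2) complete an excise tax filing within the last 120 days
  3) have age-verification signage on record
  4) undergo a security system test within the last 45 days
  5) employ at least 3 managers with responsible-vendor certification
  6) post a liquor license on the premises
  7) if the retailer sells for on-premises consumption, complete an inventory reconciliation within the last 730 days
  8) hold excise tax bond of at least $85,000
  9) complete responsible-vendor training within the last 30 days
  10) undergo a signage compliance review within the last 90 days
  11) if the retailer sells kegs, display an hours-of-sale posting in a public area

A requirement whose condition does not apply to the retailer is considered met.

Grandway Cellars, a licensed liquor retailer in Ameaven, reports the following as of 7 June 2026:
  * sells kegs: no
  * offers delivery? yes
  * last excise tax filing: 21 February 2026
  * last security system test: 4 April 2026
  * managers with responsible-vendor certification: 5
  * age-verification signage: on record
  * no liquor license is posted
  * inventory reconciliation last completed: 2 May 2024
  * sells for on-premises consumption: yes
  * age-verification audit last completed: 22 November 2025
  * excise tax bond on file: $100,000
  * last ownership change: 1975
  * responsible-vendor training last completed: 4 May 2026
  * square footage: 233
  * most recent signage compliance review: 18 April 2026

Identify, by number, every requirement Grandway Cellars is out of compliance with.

1. condition 'offers delivery' holds; age-verification audit 197 days ago vs limit 270 → met
2. excise tax filing 106 days ago vs limit 120 → met
3. age-verification signage present → met
4. security system test 64 days ago vs limit 45 → not met
5. managers with responsible-vendor certification 5 ≥ 3 → met
6. liquor license absent → not met
7. condition 'sells for on-premises consumption' holds; inventory reconciliation 766 days ago vs limit 730 → not met
8. excise tax bond $100,000 ≥ $85,000 → met
9. responsible-vendor training 34 days ago vs limit 30 → not met
10. signage compliance review 50 days ago vs limit 90 → met
11. condition 'sells kegs' does not hold → requirement n/a → met
Not met: 4, 6, 7, 9

4, 6, 7, 9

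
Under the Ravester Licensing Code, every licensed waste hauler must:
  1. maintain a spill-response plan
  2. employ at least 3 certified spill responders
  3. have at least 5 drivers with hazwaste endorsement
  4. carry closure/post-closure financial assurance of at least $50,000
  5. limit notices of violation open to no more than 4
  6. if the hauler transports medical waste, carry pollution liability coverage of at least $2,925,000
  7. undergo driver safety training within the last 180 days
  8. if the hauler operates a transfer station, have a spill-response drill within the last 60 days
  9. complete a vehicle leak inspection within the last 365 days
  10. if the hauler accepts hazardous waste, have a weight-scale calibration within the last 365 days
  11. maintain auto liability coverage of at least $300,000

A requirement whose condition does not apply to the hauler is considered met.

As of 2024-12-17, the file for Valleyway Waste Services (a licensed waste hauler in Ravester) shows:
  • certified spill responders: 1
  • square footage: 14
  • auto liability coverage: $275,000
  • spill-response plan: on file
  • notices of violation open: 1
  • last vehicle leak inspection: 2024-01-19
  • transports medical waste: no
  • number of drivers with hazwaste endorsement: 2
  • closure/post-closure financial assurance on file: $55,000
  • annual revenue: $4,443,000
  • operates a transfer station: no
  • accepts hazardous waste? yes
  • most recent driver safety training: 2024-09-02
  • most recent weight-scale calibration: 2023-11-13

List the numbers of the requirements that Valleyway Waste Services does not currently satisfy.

1. spill-response plan present → met
2. certified spill responders 1 < 3 → not met
3. drivers with hazwaste endorsement 2 < 5 → not met
4. closure/post-closure financial assurance $55,000 ≥ $50,000 → met
5. notices of violation open 1 ≤ 4 → met
6. condition 'transports medical waste' does not hold → requirement n/a → met
7. driver safety training 106 days ago vs limit 180 → met
8. condition 'operates a transfer station' does not hold → requirement n/a → met
9. vehicle leak inspection 333 days ago vs limit 365 → met
10. condition 'accepts hazardous waste' holds; weight-scale calibration 400 days ago vs limit 365 → not met
11. auto liability coverage $275,000 < $300,000 → not met
Not met: 2, 3, 10, 11

2, 3, 10, 11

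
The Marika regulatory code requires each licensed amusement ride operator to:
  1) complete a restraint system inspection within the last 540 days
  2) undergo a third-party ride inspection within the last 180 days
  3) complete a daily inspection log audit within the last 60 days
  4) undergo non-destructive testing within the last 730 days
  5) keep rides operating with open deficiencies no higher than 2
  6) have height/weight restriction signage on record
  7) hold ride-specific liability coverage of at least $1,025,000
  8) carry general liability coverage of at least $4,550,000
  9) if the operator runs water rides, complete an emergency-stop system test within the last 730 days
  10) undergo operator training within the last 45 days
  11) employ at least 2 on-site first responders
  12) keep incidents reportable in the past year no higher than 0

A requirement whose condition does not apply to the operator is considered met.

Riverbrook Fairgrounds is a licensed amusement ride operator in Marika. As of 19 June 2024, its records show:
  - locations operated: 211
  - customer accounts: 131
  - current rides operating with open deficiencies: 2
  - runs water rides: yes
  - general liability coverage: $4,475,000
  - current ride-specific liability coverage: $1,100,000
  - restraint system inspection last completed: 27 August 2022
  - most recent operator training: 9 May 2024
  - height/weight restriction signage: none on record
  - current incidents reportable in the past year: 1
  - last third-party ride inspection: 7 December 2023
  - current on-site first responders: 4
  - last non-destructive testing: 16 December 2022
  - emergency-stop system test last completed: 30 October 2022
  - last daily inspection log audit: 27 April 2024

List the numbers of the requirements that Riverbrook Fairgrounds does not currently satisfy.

1, 2, 6, 8, 12

1. restraint system inspection 662 days ago vs limit 540 → not met
2. third-party ride inspection 195 days ago vs limit 180 → not met
3. daily inspection log audit 53 days ago vs limit 60 → met
4. non-destructive testing 551 days ago vs limit 730 → met
5. rides operating with open deficiencies 2 ≤ 2 → met
6. height/weight restriction signage absent → not met
7. ride-specific liability coverage $1,100,000 ≥ $1,025,000 → met
8. general liability coverage $4,475,000 < $4,550,000 → not met
9. condition 'runs water rides' holds; emergency-stop system test 598 days ago vs limit 730 → met
10. operator training 41 days ago vs limit 45 → met
11. on-site first responders 4 ≥ 2 → met
12. incidents reportable in the past year 1 > 0 → not met
Not met: 1, 2, 6, 8, 12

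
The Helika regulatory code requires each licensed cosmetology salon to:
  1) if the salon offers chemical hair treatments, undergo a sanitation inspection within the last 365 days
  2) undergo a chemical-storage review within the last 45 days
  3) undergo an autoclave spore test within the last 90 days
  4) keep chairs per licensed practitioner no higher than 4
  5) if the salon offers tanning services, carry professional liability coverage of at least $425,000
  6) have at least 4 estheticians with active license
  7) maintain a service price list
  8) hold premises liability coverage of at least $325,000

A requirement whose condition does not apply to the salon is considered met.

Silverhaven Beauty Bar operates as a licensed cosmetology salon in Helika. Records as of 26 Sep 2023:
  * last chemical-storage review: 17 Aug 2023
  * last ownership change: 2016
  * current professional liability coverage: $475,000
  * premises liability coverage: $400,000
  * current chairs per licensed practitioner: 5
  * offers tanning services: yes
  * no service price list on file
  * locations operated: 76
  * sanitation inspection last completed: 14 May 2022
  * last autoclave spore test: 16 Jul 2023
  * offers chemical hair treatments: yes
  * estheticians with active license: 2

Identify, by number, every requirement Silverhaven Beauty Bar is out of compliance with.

1, 4, 6, 7

1. condition 'offers chemical hair treatments' holds; sanitation inspection 500 days ago vs limit 365 → not met
2. chemical-storage review 40 days ago vs limit 45 → met
3. autoclave spore test 72 days ago vs limit 90 → met
4. chairs per licensed practitioner 5 > 4 → not met
5. condition 'offers tanning services' holds; professional liability coverage $475,000 ≥ $425,000 → met
6. estheticians with active license 2 < 4 → not met
7. service price list absent → not met
8. premises liability coverage $400,000 ≥ $325,000 → met
Not met: 1, 4, 6, 7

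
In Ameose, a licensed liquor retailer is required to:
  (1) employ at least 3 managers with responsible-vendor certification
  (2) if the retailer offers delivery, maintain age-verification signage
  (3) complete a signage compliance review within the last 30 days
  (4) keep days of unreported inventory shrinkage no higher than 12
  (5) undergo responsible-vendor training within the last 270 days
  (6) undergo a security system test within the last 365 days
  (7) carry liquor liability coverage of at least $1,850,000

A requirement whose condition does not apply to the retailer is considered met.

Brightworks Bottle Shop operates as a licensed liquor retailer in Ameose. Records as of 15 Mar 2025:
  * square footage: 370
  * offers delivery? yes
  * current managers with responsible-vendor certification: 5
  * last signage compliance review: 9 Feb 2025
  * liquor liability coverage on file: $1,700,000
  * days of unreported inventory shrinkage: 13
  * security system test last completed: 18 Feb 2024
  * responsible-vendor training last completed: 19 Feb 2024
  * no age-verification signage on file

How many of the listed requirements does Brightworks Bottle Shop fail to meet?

6

1. managers with responsible-vendor certification 5 ≥ 3 → met
2. condition 'offers delivery' holds; age-verification signage absent → not met
3. signage compliance review 34 days ago vs limit 30 → not met
4. days of unreported inventory shrinkage 13 > 12 → not met
5. responsible-vendor training 390 days ago vs limit 270 → not met
6. security system test 391 days ago vs limit 365 → not met
7. liquor liability coverage $1,700,000 < $1,850,000 → not met
Not met: 6 of 7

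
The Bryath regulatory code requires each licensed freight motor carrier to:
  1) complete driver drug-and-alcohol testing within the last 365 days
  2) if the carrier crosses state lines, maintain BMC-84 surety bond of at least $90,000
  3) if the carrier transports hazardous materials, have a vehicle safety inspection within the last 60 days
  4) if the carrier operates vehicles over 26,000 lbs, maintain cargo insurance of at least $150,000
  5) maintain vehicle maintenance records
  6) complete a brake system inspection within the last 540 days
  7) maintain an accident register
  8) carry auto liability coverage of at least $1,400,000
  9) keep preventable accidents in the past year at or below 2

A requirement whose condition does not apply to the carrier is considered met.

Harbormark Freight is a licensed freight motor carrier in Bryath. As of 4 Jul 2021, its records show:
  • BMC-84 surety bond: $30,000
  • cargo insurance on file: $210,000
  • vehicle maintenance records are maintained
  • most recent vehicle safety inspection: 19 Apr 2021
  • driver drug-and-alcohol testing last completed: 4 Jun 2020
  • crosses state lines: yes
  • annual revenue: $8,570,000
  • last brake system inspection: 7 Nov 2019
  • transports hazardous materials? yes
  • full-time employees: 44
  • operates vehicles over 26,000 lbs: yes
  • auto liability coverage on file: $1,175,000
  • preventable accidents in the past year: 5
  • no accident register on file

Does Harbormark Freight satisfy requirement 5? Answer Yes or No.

Yes

5. vehicle maintenance records present → met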